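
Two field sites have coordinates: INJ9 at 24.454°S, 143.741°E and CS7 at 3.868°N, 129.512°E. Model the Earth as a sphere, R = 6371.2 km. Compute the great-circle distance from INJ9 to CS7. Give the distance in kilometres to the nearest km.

3505 km

Δφ = 28.3220°,  Δλ = -14.2290°
a = sin²(Δφ/2) + cos φ₁ cos φ₂ sin²(Δλ/2) = 0.073784
c = 2·arcsin(√a) = 0.550177 rad = 31.5228°
d = R·c = 6371.2 × 0.550177 = 3505.3 km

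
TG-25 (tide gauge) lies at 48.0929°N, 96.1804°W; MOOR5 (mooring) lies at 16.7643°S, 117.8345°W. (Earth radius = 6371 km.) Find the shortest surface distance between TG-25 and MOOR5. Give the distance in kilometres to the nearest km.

7526 km

Δφ = -64.8572°,  Δλ = -21.6541°
a = sin²(Δφ/2) + cos φ₁ cos φ₂ sin²(Δλ/2) = 0.310129
c = 2·arcsin(√a) = 1.181278 rad = 67.6823°
d = R·c = 6371 × 1.181278 = 7525.9 km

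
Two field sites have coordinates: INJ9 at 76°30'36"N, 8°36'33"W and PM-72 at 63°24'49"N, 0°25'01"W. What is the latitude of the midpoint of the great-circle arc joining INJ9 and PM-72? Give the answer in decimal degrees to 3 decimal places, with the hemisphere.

70.004°N

INJ9: φ = +76.51000°, λ = -8.60917°
PM-72: φ = +63.41361°, λ = -0.41694°
Bx = cos φ₂ cos Δλ = 0.442980,  By = cos φ₂ sin Δλ = 0.063773
φₘ = atan2(sin φ₁ + sin φ₂, √((cos φ₁ + Bx)² + By²)) = 70.00426°
λₘ = λ₁ + atan2(By, cos φ₁ + Bx) = -3.22193°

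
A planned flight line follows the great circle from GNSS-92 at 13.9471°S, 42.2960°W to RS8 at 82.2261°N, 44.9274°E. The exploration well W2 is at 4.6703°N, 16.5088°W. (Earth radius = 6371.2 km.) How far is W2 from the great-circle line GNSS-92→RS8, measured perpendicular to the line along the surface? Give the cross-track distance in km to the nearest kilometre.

2541 km

δ₁₃ = central angle GNSS-92→W2 = 0.552254 rad  (haversine)
θ₁₃ = bearing GNSS-92→W2 = 55.740°,  θ₁₂ = bearing GNSS-92→RS8 = 7.985°
dₓₜ = R·arcsin(sin δ₁₃ · sin(θ₁₃ − θ₁₂)) = 6371.2·arcsin(0.52461·sin(47.756°)) = 2541.149 km
|dₓₜ| = 2541.149 km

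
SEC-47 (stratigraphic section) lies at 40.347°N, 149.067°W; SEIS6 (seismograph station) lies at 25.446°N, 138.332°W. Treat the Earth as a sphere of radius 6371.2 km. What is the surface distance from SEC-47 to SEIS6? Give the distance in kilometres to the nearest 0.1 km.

1933.0 km

Δφ = -14.9010°,  Δλ = 10.7350°
a = sin²(Δφ/2) + cos φ₁ cos φ₂ sin²(Δλ/2) = 0.022836
c = 2·arcsin(√a) = 0.303396 rad = 17.3833°
d = R·c = 6371.2 × 0.303396 = 1933.0 km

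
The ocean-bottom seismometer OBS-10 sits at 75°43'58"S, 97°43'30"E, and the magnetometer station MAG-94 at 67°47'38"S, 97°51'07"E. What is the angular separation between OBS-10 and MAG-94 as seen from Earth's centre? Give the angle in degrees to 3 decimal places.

7.939°

OBS-10: φ = -75.73278°, λ = +97.72500°
MAG-94: φ = -67.79389°, λ = +97.85194°
Δφ = 7.9389°,  Δλ = 0.1269°
a = sin²(Δφ/2) + cos φ₁ cos φ₂ sin²(Δλ/2) = 0.004792
c = 2·arcsin(√a) = 0.138561 rad = 7.9390°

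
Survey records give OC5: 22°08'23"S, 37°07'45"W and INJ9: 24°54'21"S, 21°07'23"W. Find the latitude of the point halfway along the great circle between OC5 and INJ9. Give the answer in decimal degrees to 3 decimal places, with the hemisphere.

23.729°S

OC5: φ = -22.13972°, λ = -37.12917°
INJ9: φ = -24.90583°, λ = -21.12306°
Bx = cos φ₂ cos Δλ = 0.871839,  By = cos φ₂ sin Δλ = 0.250096
φₘ = atan2(sin φ₁ + sin φ₂, √((cos φ₁ + Bx)² + By²)) = -23.72865°
λₘ = λ₁ + atan2(By, cos φ₁ + Bx) = -29.21077°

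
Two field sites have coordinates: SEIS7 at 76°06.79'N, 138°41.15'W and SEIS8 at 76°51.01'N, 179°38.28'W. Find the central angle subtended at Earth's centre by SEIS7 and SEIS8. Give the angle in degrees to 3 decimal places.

SEIS7: φ = +76.11317°, λ = -138.68583°
SEIS8: φ = +76.85017°, λ = -179.63800°
Δφ = 0.7370°,  Δλ = -40.9522°
a = sin²(Δφ/2) + cos φ₁ cos φ₂ sin²(Δλ/2) = 0.006723
c = 2·arcsin(√a) = 0.164171 rad = 9.4063°

9.406°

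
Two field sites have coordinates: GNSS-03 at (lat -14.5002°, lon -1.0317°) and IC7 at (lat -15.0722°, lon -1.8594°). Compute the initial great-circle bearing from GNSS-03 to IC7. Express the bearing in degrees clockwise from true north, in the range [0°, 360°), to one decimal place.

234.3°

Δλ = -0.8277°
y = sin Δλ · cos φ₂ = -0.013949
x = cos φ₁ sin φ₂ − sin φ₁ cos φ₂ cos Δλ = -0.010008
θ = atan2(y, x) = -125.6600° → 234.3400° (mod 360°)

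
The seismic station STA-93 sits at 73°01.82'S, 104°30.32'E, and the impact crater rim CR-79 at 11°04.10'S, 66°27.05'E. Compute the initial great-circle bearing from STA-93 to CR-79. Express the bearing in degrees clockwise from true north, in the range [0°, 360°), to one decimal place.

STA-93: φ = -73.03033°, λ = +104.50533°
CR-79: φ = -11.06833°, λ = +66.45083°
Δλ = -38.0545°
y = sin Δλ · cos φ₂ = -0.604945
x = cos φ₁ sin φ₂ − sin φ₁ cos φ₂ cos Δλ = 0.683098
θ = atan2(y, x) = -41.5278° → 318.4722° (mod 360°)

318.5°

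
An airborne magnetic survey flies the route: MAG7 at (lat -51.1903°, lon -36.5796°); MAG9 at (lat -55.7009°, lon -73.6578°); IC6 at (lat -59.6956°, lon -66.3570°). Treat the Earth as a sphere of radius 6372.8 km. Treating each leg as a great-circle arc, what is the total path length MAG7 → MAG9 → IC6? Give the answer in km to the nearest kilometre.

MAG7→MAG9: c = 0.388454 rad, d = 2475.54 km
MAG9→IC6: c = 0.097350 rad, d = 620.39 km
Total = 2475.54 + 620.39 = 3095.93 km

3096 km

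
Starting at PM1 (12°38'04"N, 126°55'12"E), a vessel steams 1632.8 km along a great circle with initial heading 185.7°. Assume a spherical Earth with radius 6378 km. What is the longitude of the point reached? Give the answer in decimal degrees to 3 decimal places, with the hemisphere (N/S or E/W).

125.478°E

PM1: φ = +12.63444°, λ = +126.92000°
δ = d/R = 1632.8/6378 = 0.256005 rad
φ₂ = arcsin(sin φ₁ cos δ + cos φ₁ sin δ cos θ)
   = arcsin(0.21873·0.96741 + 0.97579·0.25322·-0.99506) = -1.96352°
λ₂ = λ₁ + atan2(sin θ sin δ cos φ₁, cos δ − sin φ₁ sin φ₂) = 125.47804°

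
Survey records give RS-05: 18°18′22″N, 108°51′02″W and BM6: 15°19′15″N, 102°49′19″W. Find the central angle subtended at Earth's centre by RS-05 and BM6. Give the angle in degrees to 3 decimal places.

6.496°

RS-05: φ = +18.30611°, λ = -108.85056°
BM6: φ = +15.32083°, λ = -102.82194°
Δφ = -2.9853°,  Δλ = 6.0286°
a = sin²(Δφ/2) + cos φ₁ cos φ₂ sin²(Δλ/2) = 0.003210
c = 2·arcsin(√a) = 0.113383 rad = 6.4964°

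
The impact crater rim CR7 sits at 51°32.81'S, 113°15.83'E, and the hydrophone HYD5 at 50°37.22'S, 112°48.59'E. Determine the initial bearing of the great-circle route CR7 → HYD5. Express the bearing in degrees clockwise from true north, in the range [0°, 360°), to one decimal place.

CR7: φ = -51.54683°, λ = +113.26383°
HYD5: φ = -50.62033°, λ = +112.80983°
Δλ = -0.4540°
y = sin Δλ · cos φ₂ = -0.005027
x = cos φ₁ sin φ₂ − sin φ₁ cos φ₂ cos Δλ = 0.016154
θ = atan2(y, x) = -17.2864° → 342.7136° (mod 360°)

342.7°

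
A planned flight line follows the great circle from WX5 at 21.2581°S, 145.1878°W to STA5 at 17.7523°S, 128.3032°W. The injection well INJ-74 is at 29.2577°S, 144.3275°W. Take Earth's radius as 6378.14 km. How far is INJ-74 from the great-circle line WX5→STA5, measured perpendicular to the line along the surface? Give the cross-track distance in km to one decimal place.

δ₁₃ = central angle WX5→INJ-74 = 0.140276 rad  (haversine)
θ₁₃ = bearing WX5→INJ-74 = 174.624°,  θ₁₂ = bearing WX5→STA5 = 80.505°
dₓₜ = R·arcsin(sin δ₁₃ · sin(θ₁₃ − θ₁₂)) = 6378.14·arcsin(0.13982·sin(94.119°)) = 892.376 km
|dₓₜ| = 892.376 km

892.4 km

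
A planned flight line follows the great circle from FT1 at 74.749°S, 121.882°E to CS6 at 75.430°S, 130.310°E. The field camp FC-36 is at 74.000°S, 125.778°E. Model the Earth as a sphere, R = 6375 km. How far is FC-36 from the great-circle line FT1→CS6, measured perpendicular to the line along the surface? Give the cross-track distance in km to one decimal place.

δ₁₃ = central angle FT1→FC-36 = 0.022495 rad  (haversine)
θ₁₃ = bearing FT1→FC-36 = 56.369°,  θ₁₂ = bearing FT1→CS6 = 111.477°
dₓₜ = R·arcsin(sin δ₁₃ · sin(θ₁₃ − θ₁₂)) = 6375·arcsin(0.02249·sin(-55.107°)) = -117.622 km
|dₓₜ| = 117.622 km

117.6 km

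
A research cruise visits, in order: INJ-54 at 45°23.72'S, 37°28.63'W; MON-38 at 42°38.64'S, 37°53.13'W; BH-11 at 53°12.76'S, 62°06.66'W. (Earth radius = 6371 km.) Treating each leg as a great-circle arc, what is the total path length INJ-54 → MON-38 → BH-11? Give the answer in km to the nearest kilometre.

INJ-54: φ = -45.39533°, λ = -37.47717°
MON-38: φ = -42.64400°, λ = -37.88550°
BH-11: φ = -53.21267°, λ = -62.11100°
INJ-54→MON-38: c = 0.048292 rad, d = 307.67 km
MON-38→BH-11: c = 0.335504 rad, d = 2137.50 km
Total = 307.67 + 2137.50 = 2445.17 km

2445 km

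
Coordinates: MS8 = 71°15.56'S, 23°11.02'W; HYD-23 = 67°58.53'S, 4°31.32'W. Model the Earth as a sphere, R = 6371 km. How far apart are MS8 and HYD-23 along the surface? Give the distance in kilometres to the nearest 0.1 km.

805.2 km

MS8: φ = -71.25933°, λ = -23.18367°
HYD-23: φ = -67.97550°, λ = -4.52200°
Δφ = 3.2838°,  Δλ = 18.6617°
a = sin²(Δφ/2) + cos φ₁ cos φ₂ sin²(Δλ/2) = 0.003988
c = 2·arcsin(√a) = 0.126389 rad = 7.2415°
d = R·c = 6371 × 0.126389 = 805.2 km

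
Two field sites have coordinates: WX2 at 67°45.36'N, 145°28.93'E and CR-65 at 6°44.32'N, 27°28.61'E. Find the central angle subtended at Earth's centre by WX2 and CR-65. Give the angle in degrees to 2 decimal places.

WX2: φ = +67.75600°, λ = +145.48217°
CR-65: φ = +6.73867°, λ = +27.47683°
Δφ = -61.0173°,  Δλ = -118.0053°
a = sin²(Δφ/2) + cos φ₁ cos φ₂ sin²(Δλ/2) = 0.533957
c = 2·arcsin(√a) = 1.638763 rad = 93.8942°

93.89°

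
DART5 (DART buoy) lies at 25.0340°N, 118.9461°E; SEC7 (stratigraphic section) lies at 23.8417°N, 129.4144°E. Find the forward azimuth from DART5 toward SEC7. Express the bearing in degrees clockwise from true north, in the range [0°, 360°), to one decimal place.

94.9°

Δλ = 10.4683°
y = sin Δλ · cos φ₂ = 0.166187
x = cos φ₁ sin φ₂ − sin φ₁ cos φ₂ cos Δλ = -0.014366
θ = atan2(y, x) = 94.9406° → 94.9406° (mod 360°)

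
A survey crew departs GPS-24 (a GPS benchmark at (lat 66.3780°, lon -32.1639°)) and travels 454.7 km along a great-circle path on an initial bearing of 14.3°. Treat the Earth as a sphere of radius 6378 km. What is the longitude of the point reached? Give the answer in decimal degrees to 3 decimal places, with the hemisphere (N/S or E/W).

29.170°W

δ = d/R = 454.7/6378 = 0.071292 rad
φ₂ = arcsin(sin φ₁ cos δ + cos φ₁ sin δ cos θ)
   = arcsin(0.91621·0.99746 + 0.40070·0.07123·0.96902) = 70.31177°
λ₂ = λ₁ + atan2(sin θ sin δ cos φ₁, cos δ − sin φ₁ sin φ₂) = -29.17036°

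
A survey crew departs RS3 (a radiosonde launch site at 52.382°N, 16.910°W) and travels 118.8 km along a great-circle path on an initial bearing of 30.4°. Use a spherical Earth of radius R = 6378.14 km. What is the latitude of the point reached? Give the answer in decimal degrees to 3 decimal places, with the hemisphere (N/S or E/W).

δ = d/R = 118.8/6378.14 = 0.018626 rad
φ₂ = arcsin(sin φ₁ cos δ + cos φ₁ sin δ cos θ)
   = arcsin(0.79210·0.99983 + 0.61039·0.01863·0.86251) = 53.29909°
λ₂ = λ₁ + atan2(sin θ sin δ cos φ₁, cos δ − sin φ₁ sin φ₂) = -16.00639°

53.299°N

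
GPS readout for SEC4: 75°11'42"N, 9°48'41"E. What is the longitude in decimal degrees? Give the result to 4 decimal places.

9.8114°E

9° + 48′/60 + 41″/3600 = 9 + 0.80000 + 0.01139 = 9.8114°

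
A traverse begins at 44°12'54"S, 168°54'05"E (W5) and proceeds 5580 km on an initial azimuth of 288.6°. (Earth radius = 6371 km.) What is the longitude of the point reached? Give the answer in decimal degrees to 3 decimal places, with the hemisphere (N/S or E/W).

W5: φ = -44.21500°, λ = +168.90139°
δ = d/R = 5580/6371 = 0.875844 rad
φ₂ = arcsin(sin φ₁ cos δ + cos φ₁ sin δ cos θ)
   = arcsin(-0.69735·0.64035 + 0.71673·0.76808·0.31896) = -15.72139°
λ₂ = λ₁ + atan2(sin θ sin δ cos φ₁, cos δ − sin φ₁ sin φ₂) = 119.76608°

119.766°E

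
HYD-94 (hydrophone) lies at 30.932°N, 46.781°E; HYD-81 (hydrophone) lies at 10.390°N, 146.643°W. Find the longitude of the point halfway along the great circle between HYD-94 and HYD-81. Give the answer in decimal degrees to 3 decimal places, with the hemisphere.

160.210°E

Bx = cos φ₂ cos Δλ = -0.956730,  By = cos φ₂ sin Δλ = 0.228349
φₘ = atan2(sin φ₁ + sin φ₂, √((cos φ₁ + Bx)² + By²)) = 70.28195°
λₘ = λ₁ + atan2(By, cos φ₁ + Bx) = 160.20982°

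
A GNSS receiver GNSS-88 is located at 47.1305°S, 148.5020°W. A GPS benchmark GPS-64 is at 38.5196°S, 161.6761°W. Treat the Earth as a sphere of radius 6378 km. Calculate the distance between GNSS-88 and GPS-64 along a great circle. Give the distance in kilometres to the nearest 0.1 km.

Δφ = 8.6109°,  Δλ = -13.1741°
a = sin²(Δφ/2) + cos φ₁ cos φ₂ sin²(Δλ/2) = 0.012640
c = 2·arcsin(√a) = 0.225336 rad = 12.9108°
d = R·c = 6378 × 0.225336 = 1437.2 km

1437.2 km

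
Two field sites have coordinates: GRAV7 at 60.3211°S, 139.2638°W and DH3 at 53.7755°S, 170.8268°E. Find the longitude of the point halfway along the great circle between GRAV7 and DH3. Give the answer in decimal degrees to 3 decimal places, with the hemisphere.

Bx = cos φ₂ cos Δλ = 0.380571,  By = cos φ₂ sin Δλ = -0.452093
φₘ = atan2(sin φ₁ + sin φ₂, √((cos φ₁ + Bx)² + By²)) = -59.53643°
λₘ = λ₁ + atan2(By, cos φ₁ + Bx) = -166.56926°

166.569°W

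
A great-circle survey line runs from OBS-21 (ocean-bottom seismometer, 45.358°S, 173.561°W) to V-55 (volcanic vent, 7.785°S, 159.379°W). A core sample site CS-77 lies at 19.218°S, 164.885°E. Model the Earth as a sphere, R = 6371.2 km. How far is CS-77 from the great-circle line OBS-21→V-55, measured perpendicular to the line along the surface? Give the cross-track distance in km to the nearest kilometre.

δ₁₃ = central angle OBS-21→CS-77 = 0.552297 rad  (haversine)
θ₁₃ = bearing OBS-21→CS-77 = 318.607°,  θ₁₂ = bearing OBS-21→V-55 = 22.423°
dₓₜ = R·arcsin(sin δ₁₃ · sin(θ₁₃ − θ₁₂)) = 6371.2·arcsin(0.52464·sin(296.185°)) = -3123.174 km
|dₓₜ| = 3123.174 km

3123 km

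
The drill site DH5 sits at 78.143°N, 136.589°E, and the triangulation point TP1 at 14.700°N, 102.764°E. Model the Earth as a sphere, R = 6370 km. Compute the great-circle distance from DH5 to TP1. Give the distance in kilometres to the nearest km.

Δφ = -63.4430°,  Δλ = -33.8250°
a = sin²(Δφ/2) + cos φ₁ cos φ₂ sin²(Δλ/2) = 0.293276
c = 2·arcsin(√a) = 1.144558 rad = 65.5783°
d = R·c = 6370 × 1.144558 = 7290.8 km

7291 km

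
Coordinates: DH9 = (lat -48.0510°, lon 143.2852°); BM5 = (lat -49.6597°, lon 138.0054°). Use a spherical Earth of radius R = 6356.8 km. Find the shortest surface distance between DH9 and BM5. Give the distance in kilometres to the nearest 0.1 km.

424.6 km

Δφ = -1.6087°,  Δλ = -5.2798°
a = sin²(Δφ/2) + cos φ₁ cos φ₂ sin²(Δλ/2) = 0.001115
c = 2·arcsin(√a) = 0.066797 rad = 3.8272°
d = R·c = 6356.8 × 0.066797 = 424.6 km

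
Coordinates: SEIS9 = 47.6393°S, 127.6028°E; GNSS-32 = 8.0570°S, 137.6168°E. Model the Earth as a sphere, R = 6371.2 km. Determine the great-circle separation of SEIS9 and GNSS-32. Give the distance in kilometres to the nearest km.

4502 km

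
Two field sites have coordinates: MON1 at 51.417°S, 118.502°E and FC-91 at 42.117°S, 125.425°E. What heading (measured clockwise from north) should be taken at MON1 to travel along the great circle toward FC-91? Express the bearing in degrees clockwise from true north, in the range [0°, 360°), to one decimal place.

29.6°

Δλ = 6.9230°
y = sin Δλ · cos φ₂ = 0.089410
x = cos φ₁ sin φ₂ − sin φ₁ cos φ₂ cos Δλ = 0.157376
θ = atan2(y, x) = 29.6023° → 29.6023° (mod 360°)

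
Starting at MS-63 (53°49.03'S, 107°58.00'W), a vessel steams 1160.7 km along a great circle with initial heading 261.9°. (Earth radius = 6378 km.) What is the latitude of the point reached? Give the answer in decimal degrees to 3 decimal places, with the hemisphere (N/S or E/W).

53.985°S

MS-63: φ = -53.81717°, λ = -107.96667°
δ = d/R = 1160.7/6378 = 0.181985 rad
φ₂ = arcsin(sin φ₁ cos δ + cos φ₁ sin δ cos θ)
   = arcsin(-0.80714·0.98349 + 0.59036·0.18098·-0.14090) = -53.98500°
λ₂ = λ₁ + atan2(sin θ sin δ cos φ₁, cos δ − sin φ₁ sin φ₂) = -125.70820°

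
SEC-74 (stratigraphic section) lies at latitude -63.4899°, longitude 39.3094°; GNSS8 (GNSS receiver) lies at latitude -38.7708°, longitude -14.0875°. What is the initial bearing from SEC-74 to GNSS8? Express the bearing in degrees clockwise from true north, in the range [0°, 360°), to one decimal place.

282.3°

Δλ = -53.3969°
y = sin Δλ · cos φ₂ = -0.625897
x = cos φ₁ sin φ₂ − sin φ₁ cos φ₂ cos Δλ = 0.136494
θ = atan2(y, x) = -77.6977° → 282.3023° (mod 360°)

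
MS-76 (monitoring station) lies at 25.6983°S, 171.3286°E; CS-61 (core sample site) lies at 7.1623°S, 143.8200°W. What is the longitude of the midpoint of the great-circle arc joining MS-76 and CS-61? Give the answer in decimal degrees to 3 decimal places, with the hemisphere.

Bx = cos φ₂ cos Δλ = 0.703406,  By = cos φ₂ sin Δλ = 0.699767
φₘ = atan2(sin φ₁ + sin φ₂, √((cos φ₁ + Bx)² + By²)) = -17.69026°
λₘ = λ₁ + atan2(By, cos φ₁ + Bx) = -165.10799°

165.108°W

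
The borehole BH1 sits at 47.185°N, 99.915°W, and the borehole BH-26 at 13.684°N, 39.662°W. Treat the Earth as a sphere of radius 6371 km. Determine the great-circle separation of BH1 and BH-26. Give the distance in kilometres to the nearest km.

Δφ = -33.5010°,  Δλ = 60.2530°
a = sin²(Δφ/2) + cos φ₁ cos φ₂ sin²(Δλ/2) = 0.249412
c = 2·arcsin(√a) = 1.045838 rad = 59.9221°
d = R·c = 6371 × 1.045838 = 6663.0 km

6663 km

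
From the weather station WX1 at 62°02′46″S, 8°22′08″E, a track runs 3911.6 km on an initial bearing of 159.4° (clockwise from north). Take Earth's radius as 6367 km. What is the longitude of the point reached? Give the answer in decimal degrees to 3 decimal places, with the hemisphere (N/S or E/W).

WX1: φ = -62.04611°, λ = +8.36889°
δ = d/R = 3911.6/6367 = 0.614355 rad
φ₂ = arcsin(sin φ₁ cos δ + cos φ₁ sin δ cos θ)
   = arcsin(-0.88333·0.81715 + 0.46876·0.57643·-0.93606) = -77.09362°
λ₂ = λ₁ + atan2(sin θ sin δ cos φ₁, cos δ − sin φ₁ sin φ₂) = 123.13661°

123.137°E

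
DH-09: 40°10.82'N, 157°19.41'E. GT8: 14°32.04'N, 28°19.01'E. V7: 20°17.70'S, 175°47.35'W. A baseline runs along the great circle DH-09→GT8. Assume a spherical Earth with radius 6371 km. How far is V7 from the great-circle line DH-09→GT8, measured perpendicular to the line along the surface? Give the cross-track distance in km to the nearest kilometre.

DH-09: φ = +40.18033°, λ = +157.32350°
GT8: φ = +14.53400°, λ = +28.31683°
V7: φ = -20.29500°, λ = -175.78917°
δ₁₃ = central angle DH-09→V7 = 1.142487 rad  (haversine)
θ₁₃ = bearing DH-09→V7 = 152.207°,  θ₁₂ = bearing DH-09→GT8 = 307.865°
dₓₜ = R·arcsin(sin δ₁₃ · sin(θ₁₃ − θ₁₂)) = 6371·arcsin(0.90967·sin(-155.658°)) = -2448.658 km
|dₓₜ| = 2448.658 km

2449 km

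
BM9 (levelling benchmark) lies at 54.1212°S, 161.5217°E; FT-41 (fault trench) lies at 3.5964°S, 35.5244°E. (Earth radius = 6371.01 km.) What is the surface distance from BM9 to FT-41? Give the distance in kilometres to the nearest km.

11902 km

Δφ = 50.5248°,  Δλ = -125.9973°
a = sin²(Δφ/2) + cos φ₁ cos φ₂ sin²(Δλ/2) = 0.646479
c = 2·arcsin(√a) = 1.868116 rad = 107.0352°
d = R·c = 6371.01 × 1.868116 = 11901.8 km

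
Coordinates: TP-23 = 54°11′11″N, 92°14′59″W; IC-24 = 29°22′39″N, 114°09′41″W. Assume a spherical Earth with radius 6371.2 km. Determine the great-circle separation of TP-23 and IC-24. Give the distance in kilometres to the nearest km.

TP-23: φ = +54.18639°, λ = -92.24972°
IC-24: φ = +29.37750°, λ = -114.16139°
Δφ = -24.8089°,  Δλ = -21.9117°
a = sin²(Δφ/2) + cos φ₁ cos φ₂ sin²(Δλ/2) = 0.064561
c = 2·arcsin(√a) = 0.513812 rad = 29.4393°
d = R·c = 6371.2 × 0.513812 = 3273.6 km

3274 km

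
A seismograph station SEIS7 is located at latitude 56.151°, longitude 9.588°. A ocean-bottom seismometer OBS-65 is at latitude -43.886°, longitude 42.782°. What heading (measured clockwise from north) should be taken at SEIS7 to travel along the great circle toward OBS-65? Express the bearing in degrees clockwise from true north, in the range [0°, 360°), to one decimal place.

156.0°

Δλ = 33.1940°
y = sin Δλ · cos φ₂ = 0.394577
x = cos φ₁ sin φ₂ − sin φ₁ cos φ₂ cos Δλ = -0.887023
θ = atan2(y, x) = 156.0189° → 156.0189° (mod 360°)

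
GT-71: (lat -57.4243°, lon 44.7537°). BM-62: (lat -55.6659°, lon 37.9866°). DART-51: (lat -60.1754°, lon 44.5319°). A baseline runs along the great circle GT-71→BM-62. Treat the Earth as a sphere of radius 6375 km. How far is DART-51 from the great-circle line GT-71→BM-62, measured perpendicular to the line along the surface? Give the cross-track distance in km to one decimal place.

δ₁₃ = central angle GT-71→DART-51 = 0.048058 rad  (haversine)
θ₁₃ = bearing GT-71→DART-51 = 182.297°,  θ₁₂ = bearing GT-71→BM-62 = 292.386°
dₓₜ = R·arcsin(sin δ₁₃ · sin(θ₁₃ − θ₁₂)) = 6375·arcsin(0.04804·sin(-110.089°)) = -287.714 km
|dₓₜ| = 287.714 km

287.7 km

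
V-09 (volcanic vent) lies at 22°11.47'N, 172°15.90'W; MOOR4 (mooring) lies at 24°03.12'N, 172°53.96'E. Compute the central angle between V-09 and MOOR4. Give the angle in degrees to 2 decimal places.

13.76°

V-09: φ = +22.19117°, λ = -172.26500°
MOOR4: φ = +24.05200°, λ = +172.89933°
Δφ = 1.8608°,  Δλ = -14.8357°
a = sin²(Δφ/2) + cos φ₁ cos φ₂ sin²(Δλ/2) = 0.014357
c = 2·arcsin(√a) = 0.240218 rad = 13.7635°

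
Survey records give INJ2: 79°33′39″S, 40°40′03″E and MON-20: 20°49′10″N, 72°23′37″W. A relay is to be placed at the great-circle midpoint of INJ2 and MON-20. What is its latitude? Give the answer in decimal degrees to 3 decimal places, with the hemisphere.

35.524°S

INJ2: φ = -79.56083°, λ = +40.66750°
MON-20: φ = +20.81944°, λ = -72.39361°
Bx = cos φ₂ cos Δλ = -0.366136,  By = cos φ₂ sin Δλ = -0.860011
φₘ = atan2(sin φ₁ + sin φ₂, √((cos φ₁ + Bx)² + By²)) = -35.52416°
λₘ = λ₁ + atan2(By, cos φ₁ + Bx) = -61.46906°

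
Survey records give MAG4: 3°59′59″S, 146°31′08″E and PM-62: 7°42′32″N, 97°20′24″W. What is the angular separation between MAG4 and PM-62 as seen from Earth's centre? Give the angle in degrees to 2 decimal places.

MAG4: φ = -3.99972°, λ = +146.51889°
PM-62: φ = +7.70889°, λ = -97.34000°
Δφ = 11.7086°,  Δλ = 116.1411°
a = sin²(Δφ/2) + cos φ₁ cos φ₂ sin²(Δλ/2) = 0.722447
c = 2·arcsin(√a) = 2.031853 rad = 116.4166°

116.42°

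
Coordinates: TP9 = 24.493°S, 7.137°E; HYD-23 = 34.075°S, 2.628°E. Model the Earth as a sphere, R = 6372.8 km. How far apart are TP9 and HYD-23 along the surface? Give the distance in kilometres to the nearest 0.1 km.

1151.7 km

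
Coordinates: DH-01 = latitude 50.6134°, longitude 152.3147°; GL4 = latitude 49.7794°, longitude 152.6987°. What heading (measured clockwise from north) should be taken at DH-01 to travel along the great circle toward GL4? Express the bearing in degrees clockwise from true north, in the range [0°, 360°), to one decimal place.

163.4°

Δλ = 0.3840°
y = sin Δλ · cos φ₂ = 0.004328
x = cos φ₁ sin φ₂ − sin φ₁ cos φ₂ cos Δλ = -0.014544
θ = atan2(y, x) = 163.4295° → 163.4295° (mod 360°)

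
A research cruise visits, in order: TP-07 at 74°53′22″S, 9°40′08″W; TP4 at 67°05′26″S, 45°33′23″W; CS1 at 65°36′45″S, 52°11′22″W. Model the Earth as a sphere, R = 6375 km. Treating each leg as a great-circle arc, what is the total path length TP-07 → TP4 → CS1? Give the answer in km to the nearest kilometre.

TP-07: φ = -74.88944°, λ = -9.66889°
TP4: φ = -67.09056°, λ = -45.55639°
CS1: φ = -65.61250°, λ = -52.18944°
TP-07→TP4: c = 0.239372 rad, d = 1526.00 km
TP4→CS1: c = 0.053084 rad, d = 338.41 km
Total = 1526.00 + 338.41 = 1864.41 km

1864 km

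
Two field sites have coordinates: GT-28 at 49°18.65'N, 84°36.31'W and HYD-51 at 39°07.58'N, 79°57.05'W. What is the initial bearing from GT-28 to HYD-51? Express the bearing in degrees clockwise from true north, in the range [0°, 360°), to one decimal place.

GT-28: φ = +49.31083°, λ = -84.60517°
HYD-51: φ = +39.12633°, λ = -79.95083°
Δλ = 4.6543°
y = sin Δλ · cos φ₂ = 0.062948
x = cos φ₁ sin φ₂ − sin φ₁ cos φ₂ cos Δλ = -0.174879
θ = atan2(y, x) = 160.2035° → 160.2035° (mod 360°)

160.2°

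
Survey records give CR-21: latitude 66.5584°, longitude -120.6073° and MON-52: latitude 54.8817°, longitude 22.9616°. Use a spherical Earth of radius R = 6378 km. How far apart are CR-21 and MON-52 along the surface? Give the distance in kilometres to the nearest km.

Δφ = -11.6767°,  Δλ = 143.5689°
a = sin²(Δφ/2) + cos φ₁ cos φ₂ sin²(Δλ/2) = 0.216835
c = 2·arcsin(√a) = 0.968750 rad = 55.5053°
d = R·c = 6378 × 0.968750 = 6178.7 km

6179 km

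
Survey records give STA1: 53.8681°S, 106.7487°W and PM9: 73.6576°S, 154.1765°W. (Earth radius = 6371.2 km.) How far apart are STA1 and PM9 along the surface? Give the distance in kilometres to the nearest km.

Δφ = -19.7895°,  Δλ = -47.4278°
a = sin²(Δφ/2) + cos φ₁ cos φ₂ sin²(Δλ/2) = 0.056363
c = 2·arcsin(√a) = 0.479397 rad = 27.4674°
d = R·c = 6371.2 × 0.479397 = 3054.3 km

3054 km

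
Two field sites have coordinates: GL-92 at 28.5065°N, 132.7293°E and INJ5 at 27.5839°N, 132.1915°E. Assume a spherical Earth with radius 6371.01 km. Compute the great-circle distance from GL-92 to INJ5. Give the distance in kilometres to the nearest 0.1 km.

Δφ = -0.9226°,  Δλ = -0.5378°
a = sin²(Δφ/2) + cos φ₁ cos φ₂ sin²(Δλ/2) = 0.000082
c = 2·arcsin(√a) = 0.018108 rad = 1.0375°
d = R·c = 6371.01 × 0.018108 = 115.4 km

115.4 km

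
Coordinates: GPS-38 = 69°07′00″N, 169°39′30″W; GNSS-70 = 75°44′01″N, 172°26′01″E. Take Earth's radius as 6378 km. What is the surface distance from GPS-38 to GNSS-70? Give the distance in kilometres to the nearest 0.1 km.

GPS-38: φ = +69.11667°, λ = -169.65833°
GNSS-70: φ = +75.73361°, λ = +172.43361°
Δφ = 6.6169°,  Δλ = -17.9081°
a = sin²(Δφ/2) + cos φ₁ cos φ₂ sin²(Δλ/2) = 0.005459
c = 2·arcsin(√a) = 0.147900 rad = 8.4740°
d = R·c = 6378 × 0.147900 = 943.3 km

943.3 km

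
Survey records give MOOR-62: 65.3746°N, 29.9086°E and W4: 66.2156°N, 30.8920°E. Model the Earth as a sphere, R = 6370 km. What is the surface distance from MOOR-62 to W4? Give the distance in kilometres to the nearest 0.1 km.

Δφ = 0.8410°,  Δλ = 0.9834°
a = sin²(Δφ/2) + cos φ₁ cos φ₂ sin²(Δλ/2) = 0.000066
c = 2·arcsin(√a) = 0.016277 rad = 0.9326°
d = R·c = 6370 × 0.016277 = 103.7 km

103.7 km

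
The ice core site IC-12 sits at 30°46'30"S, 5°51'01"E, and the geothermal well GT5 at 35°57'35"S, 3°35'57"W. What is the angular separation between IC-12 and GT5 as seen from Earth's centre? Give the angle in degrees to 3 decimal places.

IC-12: φ = -30.77500°, λ = +5.85028°
GT5: φ = -35.95972°, λ = -3.59917°
Δφ = -5.1847°,  Δλ = -9.4494°
a = sin²(Δφ/2) + cos φ₁ cos φ₂ sin²(Δλ/2) = 0.006764
c = 2·arcsin(√a) = 0.164674 rad = 9.4351°

9.435°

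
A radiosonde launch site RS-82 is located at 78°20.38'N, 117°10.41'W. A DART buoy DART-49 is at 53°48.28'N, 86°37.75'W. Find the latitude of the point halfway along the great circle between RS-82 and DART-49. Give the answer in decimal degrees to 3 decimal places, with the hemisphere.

66.642°N

RS-82: φ = +78.33967°, λ = -117.17350°
DART-49: φ = +53.80467°, λ = -86.62917°
Bx = cos φ₂ cos Δλ = 0.508594,  By = cos φ₂ sin Δλ = 0.300115
φₘ = atan2(sin φ₁ + sin φ₂, √((cos φ₁ + Bx)² + By²)) = 66.64216°
λₘ = λ₁ + atan2(By, cos φ₁ + Bx) = -94.28018°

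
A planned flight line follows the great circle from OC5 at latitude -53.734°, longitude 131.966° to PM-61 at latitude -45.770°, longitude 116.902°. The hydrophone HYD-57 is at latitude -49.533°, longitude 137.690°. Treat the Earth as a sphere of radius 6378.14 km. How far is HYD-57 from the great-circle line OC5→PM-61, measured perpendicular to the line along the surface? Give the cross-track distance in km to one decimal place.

δ₁₃ = central angle OC5→HYD-57 = 0.095964 rad  (haversine)
θ₁₃ = bearing OC5→HYD-57 = 42.498°,  θ₁₂ = bearing OC5→PM-61 = 303.331°
dₓₜ = R·arcsin(sin δ₁₃ · sin(θ₁₃ − θ₁₂)) = 6378.14·arcsin(0.09582·sin(-260.833°)) = 604.233 km
|dₓₜ| = 604.233 km

604.2 km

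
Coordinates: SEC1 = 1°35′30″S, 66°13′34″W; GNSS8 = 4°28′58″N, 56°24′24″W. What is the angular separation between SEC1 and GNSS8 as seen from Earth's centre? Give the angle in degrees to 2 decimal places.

SEC1: φ = -1.59167°, λ = -66.22611°
GNSS8: φ = +4.48278°, λ = -56.40667°
Δφ = 6.0744°,  Δλ = 9.8194°
a = sin²(Δφ/2) + cos φ₁ cos φ₂ sin²(Δλ/2) = 0.010107
c = 2·arcsin(√a) = 0.201409 rad = 11.5399°

11.54°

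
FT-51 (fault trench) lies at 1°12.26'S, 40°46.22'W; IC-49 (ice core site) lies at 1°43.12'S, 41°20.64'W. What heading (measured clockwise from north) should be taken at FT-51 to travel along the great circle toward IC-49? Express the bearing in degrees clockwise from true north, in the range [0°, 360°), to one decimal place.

228.1°

FT-51: φ = -1.20433°, λ = -40.77033°
IC-49: φ = -1.71867°, λ = -41.34400°
Δλ = -0.5737°
y = sin Δλ · cos φ₂ = -0.010008
x = cos φ₁ sin φ₂ − sin φ₁ cos φ₂ cos Δλ = -0.008978
θ = atan2(y, x) = -131.8948° → 228.1052° (mod 360°)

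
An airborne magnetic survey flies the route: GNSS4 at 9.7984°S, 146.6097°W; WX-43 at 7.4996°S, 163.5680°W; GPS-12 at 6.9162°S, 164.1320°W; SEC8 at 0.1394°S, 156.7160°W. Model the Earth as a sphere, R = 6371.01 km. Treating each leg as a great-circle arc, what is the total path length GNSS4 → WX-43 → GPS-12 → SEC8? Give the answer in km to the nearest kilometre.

GNSS4→WX-43: c = 0.295305 rad, d = 1881.39 km
WX-43→GPS-12: c = 0.014108 rad, d = 89.89 km
GPS-12→SEC8: c = 0.175098 rad, d = 1115.55 km
Total = 1881.39 + 89.89 + 1115.55 = 3086.83 km

3087 km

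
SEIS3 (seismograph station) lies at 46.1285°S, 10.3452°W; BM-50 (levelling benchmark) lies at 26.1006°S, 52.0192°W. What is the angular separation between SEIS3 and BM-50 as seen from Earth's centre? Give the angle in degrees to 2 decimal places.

38.55°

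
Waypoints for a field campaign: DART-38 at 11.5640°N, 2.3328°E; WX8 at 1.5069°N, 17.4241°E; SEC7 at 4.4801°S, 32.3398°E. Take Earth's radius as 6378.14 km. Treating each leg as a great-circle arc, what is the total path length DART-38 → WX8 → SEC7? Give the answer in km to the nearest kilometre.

3796 km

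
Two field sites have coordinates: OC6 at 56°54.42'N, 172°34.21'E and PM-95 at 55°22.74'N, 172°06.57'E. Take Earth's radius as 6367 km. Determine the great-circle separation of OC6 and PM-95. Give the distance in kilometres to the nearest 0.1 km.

OC6: φ = +56.90700°, λ = +172.57017°
PM-95: φ = +55.37900°, λ = +172.10950°
Δφ = -1.5280°,  Δλ = -0.4607°
a = sin²(Δφ/2) + cos φ₁ cos φ₂ sin²(Δλ/2) = 0.000183
c = 2·arcsin(√a) = 0.027042 rad = 1.5494°
d = R·c = 6367 × 0.027042 = 172.2 km

172.2 km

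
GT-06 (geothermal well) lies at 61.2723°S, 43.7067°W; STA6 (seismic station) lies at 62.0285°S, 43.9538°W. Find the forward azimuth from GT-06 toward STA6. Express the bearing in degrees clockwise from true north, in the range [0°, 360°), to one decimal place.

Δλ = -0.2471°
y = sin Δλ · cos φ₂ = -0.002023
x = cos φ₁ sin φ₂ − sin φ₁ cos φ₂ cos Δλ = -0.013202
θ = atan2(y, x) = -171.2887° → 188.7113° (mod 360°)

188.7°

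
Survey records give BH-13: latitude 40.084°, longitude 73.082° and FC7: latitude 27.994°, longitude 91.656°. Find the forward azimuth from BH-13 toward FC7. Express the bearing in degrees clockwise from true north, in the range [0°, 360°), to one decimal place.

Δλ = 18.5740°
y = sin Δλ · cos φ₂ = 0.281260
x = cos φ₁ sin φ₂ − sin φ₁ cos φ₂ cos Δλ = -0.179833
θ = atan2(y, x) = 122.5941° → 122.5941° (mod 360°)

122.6°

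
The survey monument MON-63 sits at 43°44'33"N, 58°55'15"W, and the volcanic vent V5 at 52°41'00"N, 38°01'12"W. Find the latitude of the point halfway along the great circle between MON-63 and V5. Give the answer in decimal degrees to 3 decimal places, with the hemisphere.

48.685°N

MON-63: φ = +43.74250°, λ = -58.92083°
V5: φ = +52.68333°, λ = -38.02000°
Bx = cos φ₂ cos Δλ = 0.566330,  By = cos φ₂ sin Δλ = 0.216270
φₘ = atan2(sin φ₁ + sin φ₂, √((cos φ₁ + Bx)² + By²)) = 48.68493°
λₘ = λ₁ + atan2(By, cos φ₁ + Bx) = -49.39483°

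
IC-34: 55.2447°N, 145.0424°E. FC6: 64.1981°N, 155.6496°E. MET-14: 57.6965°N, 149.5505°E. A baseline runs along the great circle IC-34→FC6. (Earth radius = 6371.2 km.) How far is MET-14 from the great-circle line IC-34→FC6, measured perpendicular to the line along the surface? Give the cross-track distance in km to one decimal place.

δ₁₃ = central angle IC-34→MET-14 = 0.060968 rad  (haversine)
θ₁₃ = bearing IC-34→MET-14 = 43.581°,  θ₁₂ = bearing IC-34→FC6 = 26.352°
dₓₜ = R·arcsin(sin δ₁₃ · sin(θ₁₃ − θ₁₂)) = 6371.2·arcsin(0.06093·sin(17.229°)) = 114.990 km
|dₓₜ| = 114.990 km

115.0 km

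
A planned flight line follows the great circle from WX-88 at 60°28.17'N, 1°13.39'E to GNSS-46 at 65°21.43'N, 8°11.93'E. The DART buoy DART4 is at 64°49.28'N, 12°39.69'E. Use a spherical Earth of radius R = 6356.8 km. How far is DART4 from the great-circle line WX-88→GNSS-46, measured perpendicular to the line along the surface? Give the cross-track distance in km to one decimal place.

200.6 km

WX-88: φ = +60.46950°, λ = +1.22317°
GNSS-46: φ = +65.35717°, λ = +8.19883°
DART4: φ = +64.82133°, λ = +12.66150°
δ₁₃ = central angle WX-88→DART4 = 0.118796 rad  (haversine)
θ₁₃ = bearing WX-88→DART4 = 45.389°,  θ₁₂ = bearing WX-88→GNSS-46 = 29.950°
dₓₜ = R·arcsin(sin δ₁₃ · sin(θ₁₃ − θ₁₂)) = 6356.8·arcsin(0.11852·sin(15.439°)) = 200.600 km
|dₓₜ| = 200.600 km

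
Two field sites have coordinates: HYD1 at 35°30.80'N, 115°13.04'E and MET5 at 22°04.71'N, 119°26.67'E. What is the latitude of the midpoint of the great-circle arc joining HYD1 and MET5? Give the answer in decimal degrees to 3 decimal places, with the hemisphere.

HYD1: φ = +35.51333°, λ = +115.21733°
MET5: φ = +22.07850°, λ = +119.44450°
Bx = cos φ₂ cos Δλ = 0.924149,  By = cos φ₂ sin Δλ = 0.068306
φₘ = atan2(sin φ₁ + sin φ₂, √((cos φ₁ + Bx)² + By²)) = 28.81231°
λₘ = λ₁ + atan2(By, cos φ₁ + Bx) = 117.46781°

28.812°N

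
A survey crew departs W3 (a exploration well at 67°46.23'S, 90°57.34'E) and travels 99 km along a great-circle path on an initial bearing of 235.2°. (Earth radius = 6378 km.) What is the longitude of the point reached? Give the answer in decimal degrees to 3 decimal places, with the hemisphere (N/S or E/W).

88.983°E

W3: φ = -67.77050°, λ = +90.95567°
δ = d/R = 99/6378 = 0.015522 rad
φ₂ = arcsin(sin φ₁ cos δ + cos φ₁ sin δ cos θ)
   = arcsin(-0.92568·0.99988 + 0.37832·0.01552·-0.57071) = -68.26641°
λ₂ = λ₁ + atan2(sin θ sin δ cos φ₁, cos δ − sin φ₁ sin φ₂) = 88.98315°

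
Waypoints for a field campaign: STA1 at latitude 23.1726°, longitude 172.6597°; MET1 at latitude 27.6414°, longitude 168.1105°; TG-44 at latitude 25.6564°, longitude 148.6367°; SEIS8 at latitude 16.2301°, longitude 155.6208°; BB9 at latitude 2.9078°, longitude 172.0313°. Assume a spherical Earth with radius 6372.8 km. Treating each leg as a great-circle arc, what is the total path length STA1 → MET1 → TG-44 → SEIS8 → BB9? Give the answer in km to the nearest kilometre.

STA1→MET1: c = 0.105934 rad, d = 675.10 km
MET1→TG-44: c = 0.305425 rad, d = 1946.41 km
TG-44→SEIS8: c = 0.199957 rad, d = 1274.29 km
SEIS8→BB9: c = 0.365276 rad, d = 2327.83 km
Total = 675.10 + 1946.41 + 1274.29 + 2327.83 = 6223.62 km

6224 km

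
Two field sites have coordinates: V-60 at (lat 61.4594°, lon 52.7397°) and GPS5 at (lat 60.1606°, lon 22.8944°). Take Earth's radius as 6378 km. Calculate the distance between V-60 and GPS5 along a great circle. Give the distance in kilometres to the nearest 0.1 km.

Δφ = -1.2988°,  Δλ = -29.8453°
a = sin²(Δφ/2) + cos φ₁ cos φ₂ sin²(Δλ/2) = 0.015893
c = 2·arcsin(√a) = 0.252810 rad = 14.4849°
d = R·c = 6378 × 0.252810 = 1612.4 km

1612.4 km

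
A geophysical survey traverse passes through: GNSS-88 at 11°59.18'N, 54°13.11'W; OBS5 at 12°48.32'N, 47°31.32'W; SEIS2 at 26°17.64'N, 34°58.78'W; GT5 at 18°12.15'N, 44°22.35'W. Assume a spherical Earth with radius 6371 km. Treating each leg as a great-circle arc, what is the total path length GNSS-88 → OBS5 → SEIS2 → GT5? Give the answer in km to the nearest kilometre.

4044 km

GNSS-88: φ = +11.98633°, λ = -54.21850°
OBS5: φ = +12.80533°, λ = -47.52200°
SEIS2: φ = +26.29400°, λ = -34.97967°
GT5: φ = +18.20250°, λ = -44.37250°
GNSS-88→OBS5: c = 0.115039 rad, d = 732.91 km
OBS5→SEIS2: c = 0.312548 rad, d = 1991.24 km
SEIS2→GT5: c = 0.207127 rad, d = 1319.60 km
Total = 732.91 + 1991.24 + 1319.60 = 4043.76 km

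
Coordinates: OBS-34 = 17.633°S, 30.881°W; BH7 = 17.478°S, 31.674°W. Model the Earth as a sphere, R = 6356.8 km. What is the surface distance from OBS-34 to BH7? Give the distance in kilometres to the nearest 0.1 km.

85.6 km

Δφ = 0.1550°,  Δλ = -0.7930°
a = sin²(Δφ/2) + cos φ₁ cos φ₂ sin²(Δλ/2) = 0.000045
c = 2·arcsin(√a) = 0.013470 rad = 0.7718°
d = R·c = 6356.8 × 0.013470 = 85.6 km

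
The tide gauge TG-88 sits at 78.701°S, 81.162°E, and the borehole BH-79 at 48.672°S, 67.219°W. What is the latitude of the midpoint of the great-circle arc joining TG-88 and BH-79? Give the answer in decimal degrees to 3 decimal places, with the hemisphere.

73.768°S

Bx = cos φ₂ cos Δλ = -0.562339,  By = cos φ₂ sin Δλ = -0.346210
φₘ = atan2(sin φ₁ + sin φ₂, √((cos φ₁ + Bx)² + By²)) = -73.76838°
λₘ = λ₁ + atan2(By, cos φ₁ + Bx) = -55.46165°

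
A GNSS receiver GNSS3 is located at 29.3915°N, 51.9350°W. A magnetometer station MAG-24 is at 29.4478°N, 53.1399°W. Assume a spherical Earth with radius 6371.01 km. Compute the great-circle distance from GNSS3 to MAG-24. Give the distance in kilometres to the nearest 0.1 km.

116.9 km

Δφ = 0.0563°,  Δλ = -1.2049°
a = sin²(Δφ/2) + cos φ₁ cos φ₂ sin²(Δλ/2) = 0.000084
c = 2·arcsin(√a) = 0.018344 rad = 1.0510°
d = R·c = 6371.01 × 0.018344 = 116.9 km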